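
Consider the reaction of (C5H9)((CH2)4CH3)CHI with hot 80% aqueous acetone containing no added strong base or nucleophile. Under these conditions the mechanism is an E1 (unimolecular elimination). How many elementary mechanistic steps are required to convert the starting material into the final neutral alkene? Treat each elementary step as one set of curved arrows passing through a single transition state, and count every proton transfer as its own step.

Step 1: Rate-determining heterolysis of the C–I bond gives I⁻ and a secondary carbocation.
Step 2: Carbocation rearrangement: a 1,2-hydride shift from the adjacent cyclopentyl carbon converts the initially-formed secondary cation into the more stable tertiary cation.
Step 3: A weak base (a water molecule from the solvent) removes a proton from a carbon adjacent to the cationic centre; the electrons of that C–H bond become the new π(C=C) bond, giving the alkene.
Total: 3 elementary steps.

3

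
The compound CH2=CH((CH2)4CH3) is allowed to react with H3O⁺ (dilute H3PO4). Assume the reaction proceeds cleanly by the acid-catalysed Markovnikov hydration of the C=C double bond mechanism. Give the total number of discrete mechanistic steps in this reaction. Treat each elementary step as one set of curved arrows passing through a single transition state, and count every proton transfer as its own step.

Step 1: Protonation of the alkene by H3O⁺: the π bond acts as the nucleophile and picks up H⁺, giving the more stable (Markovnikov) secondary carbocation. H2O is released.
(No 1,2-shift: no single shift to an adjacent carbon would give a more stable cation.)
Step 2: Nucleophilic capture of the cation by H2O produces the protonated alcohol (an oxonium ion).
Step 3: Deprotonation of the oxonium ion by a water molecule delivers the neutral alcohol and regenerates the acid catalyst.
Total: 3 elementary steps.

3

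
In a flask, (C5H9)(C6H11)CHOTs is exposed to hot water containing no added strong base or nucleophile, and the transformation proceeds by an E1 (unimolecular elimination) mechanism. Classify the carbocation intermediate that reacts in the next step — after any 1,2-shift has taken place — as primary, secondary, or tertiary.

Step 1: Rate-determining heterolysis of the C–O bond gives TsO⁻ and a secondary carbocation.
Step 2: A hydride (H with its bonding pair) migrates from the adjacent cyclohexyl carbon to the cationic centre — a 1,2-hydride shift — upgrading the secondary cation to a tertiary one.
The cation rearranges from secondary to tertiary via a 1,2-hydride shift from the adjacent cyclohexyl carbon; the tertiary cation is what reacts next.

tertiary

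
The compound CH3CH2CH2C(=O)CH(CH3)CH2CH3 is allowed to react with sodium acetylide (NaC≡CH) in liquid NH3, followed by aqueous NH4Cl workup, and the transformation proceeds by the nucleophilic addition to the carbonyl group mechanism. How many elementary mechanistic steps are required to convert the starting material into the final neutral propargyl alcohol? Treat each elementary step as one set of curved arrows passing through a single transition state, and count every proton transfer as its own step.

Step 1: Nucleophilic addition: HC≡C⁻ adds to the carbonyl carbon, pushing the π(C=O) electron pair onto oxygen and giving a tetrahedral alkoxide.
Step 2: The alkoxide picks up a proton during aqueous NH4Cl workup to yield a propargyl alcohol.
Total: 2 elementary steps.

2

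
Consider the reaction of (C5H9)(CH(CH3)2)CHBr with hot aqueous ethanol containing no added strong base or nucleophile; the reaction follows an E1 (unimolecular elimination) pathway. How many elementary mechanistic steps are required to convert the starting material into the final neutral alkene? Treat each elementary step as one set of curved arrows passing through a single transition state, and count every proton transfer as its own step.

Step 1: Unassisted departure of Br⁻ (taking the C–Br bonding pair) generates a secondary carbocation.
Step 2: Carbocation rearrangement: a 1,2-hydride shift from the adjacent cyclopentyl carbon converts the initially-formed secondary cation into the more stable tertiary cation.
Step 3: A water (or ethanol) molecule (solvent) deprotonates a β-carbon; as the C–H bond breaks, those electrons form the new alkene π bond.
Total: 3 elementary steps.

3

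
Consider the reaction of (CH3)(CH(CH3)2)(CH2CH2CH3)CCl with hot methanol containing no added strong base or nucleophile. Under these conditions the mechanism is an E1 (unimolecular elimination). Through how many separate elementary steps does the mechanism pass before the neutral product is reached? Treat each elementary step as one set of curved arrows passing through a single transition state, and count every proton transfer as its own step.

2

Step 1: Unassisted departure of Cl⁻ (taking the C–Cl bonding pair) generates a tertiary carbocation.
(No 1,2-shift: no single shift to an adjacent carbon would give a more stable cation.)
Step 2: Loss of a β-proton to a methanol molecule of the solvent: the C–H bonding pair collapses toward the cationic carbon to form the C=C π bond, yielding the alkene.
Total: 2 elementary steps.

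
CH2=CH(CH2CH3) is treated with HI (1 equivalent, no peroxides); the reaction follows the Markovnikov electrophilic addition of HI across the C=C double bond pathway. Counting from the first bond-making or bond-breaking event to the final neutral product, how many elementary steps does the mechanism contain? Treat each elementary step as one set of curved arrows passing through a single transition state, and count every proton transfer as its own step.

Step 1: Protonation of the alkene by HI: the π bond acts as the nucleophile and picks up H⁺, giving the more stable (Markovnikov) secondary carbocation. The H–I bond breaks heterolytically, releasing I⁻.
(No 1,2-shift: no single shift to an adjacent carbon would give a more stable cation.)
Step 2: The I⁻ anion donates a lone pair to the carbocation, forming the new C–I σ-bond and giving the neutral alkyl halide.
Total: 2 elementary steps.

2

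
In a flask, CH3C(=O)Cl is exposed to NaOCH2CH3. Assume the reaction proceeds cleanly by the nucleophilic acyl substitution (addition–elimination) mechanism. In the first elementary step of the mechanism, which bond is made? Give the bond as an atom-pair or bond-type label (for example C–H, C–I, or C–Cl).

C–O

Step 1: Nucleophilic addition of CH3CH2O⁻ to the acyl carbon breaks the π(C=O) bond and yields a tetrahedral, anionic intermediate.
The bond formed in this step is the C–O bond.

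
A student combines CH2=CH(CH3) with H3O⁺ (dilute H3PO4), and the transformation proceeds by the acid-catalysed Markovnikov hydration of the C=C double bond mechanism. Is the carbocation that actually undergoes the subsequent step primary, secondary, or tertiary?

Step 1: The π electrons of the C=C bond attack a proton of H3O⁺; Markovnikov addition places the new C–H on the less-substituted alkene carbon, so the positive charge ends up on the more-substituted carbon — a secondary carbocation. H2O is released.
No single 1,2-shift to an adjacent carbon would give a more-substituted cation, so no rearrangement occurs.

secondary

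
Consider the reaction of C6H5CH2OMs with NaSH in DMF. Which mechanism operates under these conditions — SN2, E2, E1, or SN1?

Conditions: a primary substrate with a strong nucleophile in the polar aprotic solvent DMF.
These conditions are the textbook signature of the SN2 pathway.
An unhindered substrate with a strong nucleophile in a polar aprotic solvent favours one-step backside displacement.

SN2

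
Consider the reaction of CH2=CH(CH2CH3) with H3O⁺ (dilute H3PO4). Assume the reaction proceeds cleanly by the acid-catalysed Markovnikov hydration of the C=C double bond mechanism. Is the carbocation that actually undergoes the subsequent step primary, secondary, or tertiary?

secondary

Step 1: The π electrons of the C=C bond attack a proton of H3O⁺; Markovnikov addition places the new C–H on the less-substituted alkene carbon, so the positive charge ends up on the more-substituted carbon — a secondary carbocation. H2O is released.
No single 1,2-shift to an adjacent carbon would give a more-substituted cation, so no rearrangement occurs.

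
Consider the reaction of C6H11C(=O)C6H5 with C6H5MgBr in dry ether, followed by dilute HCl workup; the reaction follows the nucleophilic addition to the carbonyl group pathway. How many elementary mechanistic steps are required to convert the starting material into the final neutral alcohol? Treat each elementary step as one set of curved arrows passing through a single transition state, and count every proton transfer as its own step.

Step 1: the carbanion-like carbon of C6H5MgBr attacks the sp² carbonyl carbon; the C=O π bond breaks and the electrons end up as a lone pair on the alkoxide oxygen of the tetrahedral intermediate.
Step 2: Protonation of the alkoxide by dilute HCl workup furnishes an alcohol.
Total: 2 elementary steps.

2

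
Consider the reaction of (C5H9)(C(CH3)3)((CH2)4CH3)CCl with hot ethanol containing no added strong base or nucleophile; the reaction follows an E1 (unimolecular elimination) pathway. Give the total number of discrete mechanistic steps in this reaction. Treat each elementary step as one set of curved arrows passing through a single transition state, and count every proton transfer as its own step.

2

Step 1: Unassisted departure of Cl⁻ (taking the C–Cl bonding pair) generates a tertiary carbocation.
(No 1,2-shift: no single shift to an adjacent carbon would give a more stable cation.)
Step 2: An ethanol molecule (solvent) deprotonates a β-carbon; as the C–H bond breaks, those electrons form the new alkene π bond.
Total: 2 elementary steps.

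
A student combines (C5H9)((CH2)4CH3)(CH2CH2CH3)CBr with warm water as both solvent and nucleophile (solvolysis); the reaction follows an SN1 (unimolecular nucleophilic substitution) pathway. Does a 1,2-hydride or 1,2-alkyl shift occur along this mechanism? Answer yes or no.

no

The first-formed carbocation is tertiary.
No single 1,2-shift to an adjacent carbon would produce a more-substituted cation than the one already present, so no rearrangement occurs.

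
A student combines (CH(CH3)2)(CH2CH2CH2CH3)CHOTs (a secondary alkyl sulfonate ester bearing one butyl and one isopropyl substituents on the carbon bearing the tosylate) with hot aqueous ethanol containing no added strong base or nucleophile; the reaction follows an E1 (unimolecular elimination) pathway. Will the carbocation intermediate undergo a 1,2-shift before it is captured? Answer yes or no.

The first-formed carbocation is secondary.
The adjacent isopropyl carbon already bears 2 other carbon substituents and has a hydrogen to migrate; after a 1,2-hydride shift from that carbon the positive charge sits on a tertiary centre.
Tertiary is more stable than secondary, so the shift occurs.

yes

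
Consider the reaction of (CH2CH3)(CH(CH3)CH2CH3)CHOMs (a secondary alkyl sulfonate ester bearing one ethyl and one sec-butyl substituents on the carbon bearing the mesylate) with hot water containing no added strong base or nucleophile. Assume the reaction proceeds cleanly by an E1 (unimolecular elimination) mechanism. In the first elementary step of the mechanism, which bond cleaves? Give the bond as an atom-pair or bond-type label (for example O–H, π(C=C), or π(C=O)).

Step 1: The C–O bond breaks with both electrons going to the mesylate; MsO⁻ leaves and a secondary carbocation remains.
The bond broken in this step is the C–O bond.

C–O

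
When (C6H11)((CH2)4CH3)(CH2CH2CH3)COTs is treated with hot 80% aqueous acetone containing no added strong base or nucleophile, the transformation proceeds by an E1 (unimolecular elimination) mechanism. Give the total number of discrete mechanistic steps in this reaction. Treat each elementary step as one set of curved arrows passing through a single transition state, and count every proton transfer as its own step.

2

Step 1: Unassisted departure of TsO⁻ (taking the C–O bonding pair) generates a tertiary carbocation.
(No 1,2-shift: no single shift to an adjacent carbon would give a more stable cation.)
Step 2: A weak base (a water molecule from the solvent) removes a proton from a carbon adjacent to the cationic centre; the electrons of that C–H bond become the new π(C=C) bond, giving the alkene.
Total: 2 elementary steps.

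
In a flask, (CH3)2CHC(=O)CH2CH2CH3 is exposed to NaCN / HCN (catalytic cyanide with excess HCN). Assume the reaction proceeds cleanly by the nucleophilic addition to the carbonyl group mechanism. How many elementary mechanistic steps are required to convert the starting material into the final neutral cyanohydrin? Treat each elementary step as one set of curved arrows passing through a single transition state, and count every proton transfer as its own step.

2

Step 1: Nucleophilic addition: CN⁻ adds to the carbonyl carbon, pushing the π(C=O) electron pair onto oxygen and giving a tetrahedral alkoxide.
Step 2: Proton transfer from HCN to the alkoxide furnishes a cyanohydrin (and releases another CN⁻ to continue the reaction).
Total: 2 elementary steps.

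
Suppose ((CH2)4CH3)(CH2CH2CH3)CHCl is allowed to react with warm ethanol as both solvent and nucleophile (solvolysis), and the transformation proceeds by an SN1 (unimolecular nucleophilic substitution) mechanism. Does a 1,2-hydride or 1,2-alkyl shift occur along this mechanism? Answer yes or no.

The first-formed carbocation is secondary.
No single 1,2-shift to an adjacent carbon would produce a more-substituted cation than the one already present, so no rearrangement occurs.

no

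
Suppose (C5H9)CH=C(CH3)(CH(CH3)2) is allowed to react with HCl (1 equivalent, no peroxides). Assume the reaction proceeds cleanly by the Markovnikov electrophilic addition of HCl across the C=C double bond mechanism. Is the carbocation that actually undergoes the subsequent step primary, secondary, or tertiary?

tertiary

Step 1: The π electrons of the C=C bond attack a proton of HCl; Markovnikov addition places the new C–H on the less-substituted alkene carbon, so the positive charge ends up on the more-substituted carbon — a tertiary carbocation. The H–Cl bond breaks heterolytically, releasing Cl⁻.
No single 1,2-shift to an adjacent carbon would give a more-substituted cation, so no rearrangement occurs.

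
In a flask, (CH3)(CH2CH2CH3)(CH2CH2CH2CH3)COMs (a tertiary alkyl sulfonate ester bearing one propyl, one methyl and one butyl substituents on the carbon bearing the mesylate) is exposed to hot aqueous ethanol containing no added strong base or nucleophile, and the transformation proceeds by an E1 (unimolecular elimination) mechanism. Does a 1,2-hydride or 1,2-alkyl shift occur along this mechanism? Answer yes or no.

The first-formed carbocation is tertiary.
No single 1,2-shift to an adjacent carbon would produce a more-substituted cation than the one already present, so no rearrangement occurs.

no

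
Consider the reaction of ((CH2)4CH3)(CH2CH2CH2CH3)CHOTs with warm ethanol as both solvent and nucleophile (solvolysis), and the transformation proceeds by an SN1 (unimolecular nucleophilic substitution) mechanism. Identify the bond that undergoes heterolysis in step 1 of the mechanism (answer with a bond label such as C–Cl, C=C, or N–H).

C–O

Step 1: The C–O bond breaks with both electrons going to the tosylate; TsO⁻ leaves and a secondary carbocation remains.
The bond broken in this step is the C–O bond.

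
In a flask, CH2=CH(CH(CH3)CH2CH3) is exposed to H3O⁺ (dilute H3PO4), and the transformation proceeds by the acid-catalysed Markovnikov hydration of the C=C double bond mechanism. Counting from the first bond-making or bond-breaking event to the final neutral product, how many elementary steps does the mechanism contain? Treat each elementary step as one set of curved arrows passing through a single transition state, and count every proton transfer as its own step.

Step 1: The π electrons of the C=C bond attack a proton of H3O⁺; Markovnikov addition places the new C–H on the less-substituted alkene carbon, so the positive charge ends up on the more-substituted carbon — a secondary carbocation. H2O is released.
Step 2: A 1,2-hydride shift from the adjacent sec-butyl carbon moves the positive charge from the secondary centre to an adjacent carbon, generating a more stable tertiary carbocation.
Step 3: Water acts as the nucleophile: an oxygen lone pair bonds to the cationic carbon, giving an oxonium-ion intermediate.
Step 4: Deprotonation of the oxonium ion by a water molecule delivers the neutral alcohol and regenerates the acid catalyst.
Total: 4 elementary steps.

4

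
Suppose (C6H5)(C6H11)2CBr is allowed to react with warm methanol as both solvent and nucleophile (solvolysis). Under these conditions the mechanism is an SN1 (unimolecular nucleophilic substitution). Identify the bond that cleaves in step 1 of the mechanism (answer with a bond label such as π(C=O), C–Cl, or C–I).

C–Br

Step 1: Rate-determining heterolysis of the C–Br bond gives Br⁻ and a tertiary carbocation.
The bond broken in this step is the C–Br bond.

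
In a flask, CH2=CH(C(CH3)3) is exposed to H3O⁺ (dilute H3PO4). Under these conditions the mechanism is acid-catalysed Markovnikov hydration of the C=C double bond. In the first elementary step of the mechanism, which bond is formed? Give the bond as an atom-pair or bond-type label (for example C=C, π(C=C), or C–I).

Step 1: Electrophilic addition begins with the π(C=C) electrons forming a bond to the proton of H3O⁺. Following Markovnikov's rule, the resulting cation is secondary. H2O is released.
The bond formed in this step is the C–H bond.

C–H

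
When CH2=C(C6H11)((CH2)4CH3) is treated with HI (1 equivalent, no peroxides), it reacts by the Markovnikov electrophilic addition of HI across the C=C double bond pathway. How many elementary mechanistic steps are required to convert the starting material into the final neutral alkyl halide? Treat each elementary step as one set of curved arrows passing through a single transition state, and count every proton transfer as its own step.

Step 1: Electrophilic addition begins with the π(C=C) electrons forming a bond to the proton of HI. Following Markovnikov's rule, the resulting cation is tertiary. The H–I bond breaks heterolytically, releasing I⁻.
(No 1,2-shift: no single shift to an adjacent carbon would give a more stable cation.)
Step 2: I⁻ captures the cation: a lone pair on I⁻ fills the empty p orbital, producing the alkyl halide product.
Total: 2 elementary steps.

2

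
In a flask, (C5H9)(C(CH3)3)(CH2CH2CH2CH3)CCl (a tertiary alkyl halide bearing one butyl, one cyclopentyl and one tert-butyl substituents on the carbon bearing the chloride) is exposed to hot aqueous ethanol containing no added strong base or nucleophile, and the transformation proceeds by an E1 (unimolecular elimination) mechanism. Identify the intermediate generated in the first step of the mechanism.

Step 1: The C–Cl bond breaks with both electrons going to the chloride; Cl⁻ leaves and a tertiary carbocation remains.
After step 1 the species present is a tertiary carbocation.

tertiary carbocation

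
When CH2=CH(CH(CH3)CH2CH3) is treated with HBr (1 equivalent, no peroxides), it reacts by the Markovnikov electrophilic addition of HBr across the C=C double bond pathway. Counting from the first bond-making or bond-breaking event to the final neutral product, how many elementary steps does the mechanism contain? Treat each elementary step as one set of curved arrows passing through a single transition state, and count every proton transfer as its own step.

3

Step 1: Electrophilic addition begins with the π(C=C) electrons forming a bond to the proton of HBr. Following Markovnikov's rule, the resulting cation is secondary. The H–Br bond breaks heterolytically, releasing Br⁻.
Step 2: A 1,2-hydride shift from the adjacent sec-butyl carbon moves the positive charge from the secondary centre to an adjacent carbon, generating a more stable tertiary carbocation.
Step 3: Nucleophilic attack by Br⁻ on the carbocation completes the addition, giving R–Br.
Total: 3 elementary steps.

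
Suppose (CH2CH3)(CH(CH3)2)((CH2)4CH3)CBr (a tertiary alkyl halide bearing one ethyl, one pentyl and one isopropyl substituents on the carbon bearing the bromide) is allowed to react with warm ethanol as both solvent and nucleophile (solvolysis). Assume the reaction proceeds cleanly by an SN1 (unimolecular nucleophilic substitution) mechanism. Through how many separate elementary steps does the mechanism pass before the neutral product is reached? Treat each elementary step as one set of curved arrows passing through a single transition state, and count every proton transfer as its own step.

Step 1: Rate-determining heterolysis of the C–Br bond gives Br⁻ and a tertiary carbocation.
(No 1,2-shift: no single shift to an adjacent carbon would give a more stable cation.)
Step 2: Nucleophilic capture: the oxygen of CH3CH2OH bonds to the cationic carbon, producing an oxonium-ion intermediate.
Step 3: Proton transfer from the O–H of the oxonium ion to a solvent molecule delivers the neutral ether.
Total: 3 elementary steps.

3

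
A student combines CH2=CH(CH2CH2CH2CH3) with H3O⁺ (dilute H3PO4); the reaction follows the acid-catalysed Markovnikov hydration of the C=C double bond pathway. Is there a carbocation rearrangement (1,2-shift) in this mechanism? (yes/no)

no

The first-formed carbocation is secondary.
No single 1,2-shift to an adjacent carbon would produce a more-substituted cation than the one already present, so no rearrangement occurs.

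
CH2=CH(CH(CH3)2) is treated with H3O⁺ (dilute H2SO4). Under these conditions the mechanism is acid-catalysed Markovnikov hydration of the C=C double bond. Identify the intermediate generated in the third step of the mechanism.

Step 1: Electrophilic addition begins with the π(C=C) electrons forming a bond to the proton of H3O⁺. Following Markovnikov's rule, the resulting cation is secondary. H2O is released.
Step 2: A hydride (H with its bonding pair) migrates from the adjacent isopropyl carbon to the cationic centre — a 1,2-hydride shift — upgrading the secondary cation to a tertiary one.
Step 3: Water acts as the nucleophile: an oxygen lone pair bonds to the cationic carbon, giving an oxonium-ion intermediate.
After step 3 the species present is an oxonium ion.

oxonium ion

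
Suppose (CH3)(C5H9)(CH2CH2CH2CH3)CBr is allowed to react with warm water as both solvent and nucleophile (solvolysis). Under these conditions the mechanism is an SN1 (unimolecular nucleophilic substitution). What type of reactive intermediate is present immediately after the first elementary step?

Step 1: Rate-determining heterolysis of the C–Br bond gives Br⁻ and a tertiary carbocation.
After step 1 the species present is a tertiary carbocation.

tertiary carbocation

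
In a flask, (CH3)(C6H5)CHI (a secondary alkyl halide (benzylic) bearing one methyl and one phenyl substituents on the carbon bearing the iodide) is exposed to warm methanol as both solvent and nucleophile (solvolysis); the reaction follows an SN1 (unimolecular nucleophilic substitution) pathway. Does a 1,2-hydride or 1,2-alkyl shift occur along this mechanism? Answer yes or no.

The first-formed carbocation is secondary.
No single 1,2-shift to an adjacent carbon would produce a more-substituted cation than the one already present, so no rearrangement occurs.

no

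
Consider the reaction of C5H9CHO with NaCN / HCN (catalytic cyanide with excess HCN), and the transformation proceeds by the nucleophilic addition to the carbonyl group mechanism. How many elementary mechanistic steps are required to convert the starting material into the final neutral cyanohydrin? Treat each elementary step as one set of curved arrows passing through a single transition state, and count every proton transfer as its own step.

Step 1: Nucleophilic addition: CN⁻ adds to the carbonyl carbon, pushing the π(C=O) electron pair onto oxygen and giving a tetrahedral alkoxide.
Step 2: The alkoxide oxygen removes a proton from HCN present in the mixture, giving a cyanohydrin and regenerating CN⁻.
Total: 2 elementary steps.

2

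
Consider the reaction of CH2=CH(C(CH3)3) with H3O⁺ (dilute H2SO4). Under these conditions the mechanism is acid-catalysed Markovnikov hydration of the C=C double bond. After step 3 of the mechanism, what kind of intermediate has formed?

oxonium ion

Step 1: Protonation of the alkene by H3O⁺: the π bond acts as the nucleophile and picks up H⁺, giving the more stable (Markovnikov) secondary carbocation. H2O is released.
Step 2: Carbocation rearrangement: a 1,2-methyl shift from the adjacent tert-butyl carbon converts the initially-formed secondary cation into the more stable tertiary cation.
Step 3: Water acts as the nucleophile: an oxygen lone pair bonds to the cationic carbon, giving an oxonium-ion intermediate.
After step 3 the species present is an oxonium ion.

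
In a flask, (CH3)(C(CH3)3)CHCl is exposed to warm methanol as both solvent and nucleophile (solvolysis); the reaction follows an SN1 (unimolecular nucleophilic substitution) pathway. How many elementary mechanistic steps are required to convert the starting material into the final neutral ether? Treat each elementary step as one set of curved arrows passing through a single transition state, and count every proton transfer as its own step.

Step 1: The C–Cl bond breaks with both electrons going to the chloride; Cl⁻ leaves and a secondary carbocation remains.
Step 2: A methyl group with its bonding pair migrates from the adjacent tert-butyl carbon to the cationic centre — a 1,2-methyl shift — upgrading the secondary cation to a tertiary one.
Step 3: CH3OH donates an oxygen lone pair into the empty p orbital of the cation, giving a protonated ether (an oxonium ion).
Step 4: Proton transfer from the O–H of the oxonium ion to a solvent molecule delivers the neutral ether.
Total: 4 elementary steps.

4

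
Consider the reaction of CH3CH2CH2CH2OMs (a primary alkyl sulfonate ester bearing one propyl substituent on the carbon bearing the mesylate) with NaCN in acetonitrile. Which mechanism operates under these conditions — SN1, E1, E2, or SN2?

Conditions: a primary substrate with a strong nucleophile in the polar aprotic solvent acetonitrile.
These conditions are the textbook signature of the SN2 pathway.
An unhindered substrate with a strong nucleophile in a polar aprotic solvent favours one-step backside displacement.

SN2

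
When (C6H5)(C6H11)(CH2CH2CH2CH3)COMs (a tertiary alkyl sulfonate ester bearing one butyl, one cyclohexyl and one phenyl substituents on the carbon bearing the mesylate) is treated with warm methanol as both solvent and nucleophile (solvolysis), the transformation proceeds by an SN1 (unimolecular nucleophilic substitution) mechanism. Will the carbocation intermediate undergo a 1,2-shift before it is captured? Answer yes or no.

The first-formed carbocation is tertiary.
No single 1,2-shift to an adjacent carbon would produce a more-substituted cation than the one already present, so no rearrangement occurs.

no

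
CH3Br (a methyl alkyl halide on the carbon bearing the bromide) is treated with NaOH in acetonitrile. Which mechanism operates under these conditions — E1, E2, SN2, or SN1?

Conditions: a methyl substrate with a strong nucleophile in the polar aprotic solvent acetonitrile.
These conditions are the textbook signature of the SN2 pathway.
An unhindered substrate with a strong nucleophile in a polar aprotic solvent favours one-step backside displacement.

SN2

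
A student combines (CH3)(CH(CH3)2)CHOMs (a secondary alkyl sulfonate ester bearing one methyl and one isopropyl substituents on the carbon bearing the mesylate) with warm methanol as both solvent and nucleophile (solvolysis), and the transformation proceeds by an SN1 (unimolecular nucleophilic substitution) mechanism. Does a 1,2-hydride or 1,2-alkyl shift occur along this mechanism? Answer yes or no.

yes

The first-formed carbocation is secondary.
The adjacent isopropyl carbon already bears 2 other carbon substituents and has a hydrogen to migrate; after a 1,2-hydride shift from that carbon the positive charge sits on a tertiary centre.
Tertiary is more stable than secondary, so the shift occurs.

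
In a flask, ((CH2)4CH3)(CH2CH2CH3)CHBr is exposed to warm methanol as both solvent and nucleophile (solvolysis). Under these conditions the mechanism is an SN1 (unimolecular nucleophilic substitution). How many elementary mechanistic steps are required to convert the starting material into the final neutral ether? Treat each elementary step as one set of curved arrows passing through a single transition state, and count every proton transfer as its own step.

3

Step 1: Ionisation: the C–Br σ-bond cleaves heterolytically; both bonding electrons depart with Br⁻, leaving a secondary carbocation at the α-carbon.
(No 1,2-shift: no single shift to an adjacent carbon would give a more stable cation.)
Step 2: CH3OH donates an oxygen lone pair into the empty p orbital of the cation, giving a protonated ether (an oxonium ion).
Step 3: Proton transfer from the O–H of the oxonium ion to a solvent molecule delivers the neutral ether.
Total: 3 elementary steps.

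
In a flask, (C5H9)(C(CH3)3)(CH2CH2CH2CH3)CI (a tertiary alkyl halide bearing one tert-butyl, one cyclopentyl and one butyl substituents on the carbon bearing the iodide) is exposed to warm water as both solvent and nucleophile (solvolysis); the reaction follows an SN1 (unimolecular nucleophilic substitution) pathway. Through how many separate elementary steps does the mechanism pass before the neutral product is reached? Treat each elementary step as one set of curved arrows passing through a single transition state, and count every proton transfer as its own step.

3

Step 1: Unassisted departure of I⁻ (taking the C–I bonding pair) generates a tertiary carbocation.
(No 1,2-shift: no single shift to an adjacent carbon would give a more stable cation.)
Step 2: H2O donates an oxygen lone pair into the empty p orbital of the cation, giving a protonated alcohol (an oxonium ion).
Step 3: A second solvent molecule removes the proton on oxygen, giving the neutral alcohol product.
Total: 3 elementary steps.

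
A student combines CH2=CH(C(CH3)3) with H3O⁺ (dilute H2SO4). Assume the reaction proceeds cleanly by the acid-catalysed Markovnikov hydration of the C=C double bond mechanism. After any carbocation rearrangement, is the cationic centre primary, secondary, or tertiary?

Step 1: Electrophilic addition begins with the π(C=C) electrons forming a bond to the proton of H3O⁺. Following Markovnikov's rule, the resulting cation is secondary. H2O is released.
Step 2: A 1,2-methyl shift from the adjacent tert-butyl carbon moves the positive charge from the secondary centre to an adjacent carbon, generating a more stable tertiary carbocation.
The cation rearranges from secondary to tertiary via a 1,2-methyl shift from the adjacent tert-butyl carbon; the tertiary cation is what reacts next.

tertiary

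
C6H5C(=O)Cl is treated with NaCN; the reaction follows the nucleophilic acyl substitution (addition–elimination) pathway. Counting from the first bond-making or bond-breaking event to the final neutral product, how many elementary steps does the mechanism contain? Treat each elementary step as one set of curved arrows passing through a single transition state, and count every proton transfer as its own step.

2

Step 1: A lone pair on the C of CN⁻ attacks the electrophilic acyl carbon; the π(C=O) electrons move onto oxygen, giving a tetrahedral intermediate.
Step 2: An oxygen lone pair re-forms the C=O π bond as the C–Cl σ-bond breaks; Cl⁻ is expelled.
Total: 2 elementary steps.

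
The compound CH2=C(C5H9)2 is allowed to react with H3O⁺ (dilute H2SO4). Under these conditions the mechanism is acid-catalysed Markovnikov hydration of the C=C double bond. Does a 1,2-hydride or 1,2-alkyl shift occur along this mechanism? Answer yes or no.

no

The first-formed carbocation is tertiary.
No single 1,2-shift to an adjacent carbon would produce a more-substituted cation than the one already present, so no rearrangement occurs.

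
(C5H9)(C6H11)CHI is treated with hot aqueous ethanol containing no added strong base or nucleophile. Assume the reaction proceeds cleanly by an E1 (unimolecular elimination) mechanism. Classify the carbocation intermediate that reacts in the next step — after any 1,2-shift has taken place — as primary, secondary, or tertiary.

tertiary

Step 1: Unassisted departure of I⁻ (taking the C–I bonding pair) generates a secondary carbocation.
Step 2: Carbocation rearrangement: a 1,2-hydride shift from the adjacent cyclopentyl carbon converts the initially-formed secondary cation into the more stable tertiary cation.
The cation rearranges from secondary to tertiary via a 1,2-hydride shift from the adjacent cyclopentyl carbon; the tertiary cation is what reacts next.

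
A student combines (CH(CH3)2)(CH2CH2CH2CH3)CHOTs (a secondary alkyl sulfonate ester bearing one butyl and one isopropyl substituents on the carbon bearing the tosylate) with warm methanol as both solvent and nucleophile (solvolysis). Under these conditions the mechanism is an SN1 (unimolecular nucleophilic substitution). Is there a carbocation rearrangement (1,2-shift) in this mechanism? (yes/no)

The first-formed carbocation is secondary.
The adjacent isopropyl carbon already bears 2 other carbon substituents and has a hydrogen to migrate; after a 1,2-hydride shift from that carbon the positive charge sits on a tertiary centre.
Tertiary is more stable than secondary, so the shift occurs.

yes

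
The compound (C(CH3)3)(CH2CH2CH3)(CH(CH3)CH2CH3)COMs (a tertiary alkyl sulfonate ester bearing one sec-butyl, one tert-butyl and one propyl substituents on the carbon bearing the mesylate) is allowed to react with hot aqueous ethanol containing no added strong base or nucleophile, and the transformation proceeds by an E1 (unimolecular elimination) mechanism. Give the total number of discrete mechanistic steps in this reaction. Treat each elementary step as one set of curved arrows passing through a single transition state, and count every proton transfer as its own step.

Step 1: Rate-determining heterolysis of the C–O bond gives MsO⁻ and a tertiary carbocation.
(No 1,2-shift: no single shift to an adjacent carbon would give a more stable cation.)
Step 2: A weak base (a water (or ethanol) molecule from the solvent) removes a proton from a carbon adjacent to the cationic centre; the electrons of that C–H bond become the new π(C=C) bond, giving the alkene.
Total: 2 elementary steps.

2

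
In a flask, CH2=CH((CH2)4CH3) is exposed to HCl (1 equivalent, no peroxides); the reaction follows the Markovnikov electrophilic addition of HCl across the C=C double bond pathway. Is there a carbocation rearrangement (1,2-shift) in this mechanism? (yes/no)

no

The first-formed carbocation is secondary.
No single 1,2-shift to an adjacent carbon would produce a more-substituted cation than the one already present, so no rearrangement occurs.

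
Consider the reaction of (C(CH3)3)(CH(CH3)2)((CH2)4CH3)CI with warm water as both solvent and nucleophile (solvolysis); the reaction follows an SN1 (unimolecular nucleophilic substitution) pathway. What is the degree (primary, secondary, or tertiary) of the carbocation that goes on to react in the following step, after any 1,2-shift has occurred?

Step 1: Ionisation: the C–I σ-bond cleaves heterolytically; both bonding electrons depart with I⁻, leaving a tertiary carbocation at the α-carbon.
No single 1,2-shift to an adjacent carbon would give a more-substituted cation, so no rearrangement occurs.

tertiary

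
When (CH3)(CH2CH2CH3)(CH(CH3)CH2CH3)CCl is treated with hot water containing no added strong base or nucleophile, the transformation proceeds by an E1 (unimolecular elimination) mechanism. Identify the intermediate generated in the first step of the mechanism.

tertiary carbocation

Step 1: Unassisted departure of Cl⁻ (taking the C–Cl bonding pair) generates a tertiary carbocation.
After step 1 the species present is a tertiary carbocation.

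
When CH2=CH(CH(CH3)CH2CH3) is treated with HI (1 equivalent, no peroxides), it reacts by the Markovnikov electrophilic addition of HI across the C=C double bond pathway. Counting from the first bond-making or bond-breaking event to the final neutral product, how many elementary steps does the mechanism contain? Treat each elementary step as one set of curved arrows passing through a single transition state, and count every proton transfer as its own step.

Step 1: Protonation of the alkene by HI: the π bond acts as the nucleophile and picks up H⁺, giving the more stable (Markovnikov) secondary carbocation. The H–I bond breaks heterolytically, releasing I⁻.
Step 2: A hydride (H with its bonding pair) migrates from the adjacent sec-butyl carbon to the cationic centre — a 1,2-hydride shift — upgrading the secondary cation to a tertiary one.
Step 3: Nucleophilic attack by I⁻ on the carbocation completes the addition, giving R–I.
Total: 3 elementary steps.

3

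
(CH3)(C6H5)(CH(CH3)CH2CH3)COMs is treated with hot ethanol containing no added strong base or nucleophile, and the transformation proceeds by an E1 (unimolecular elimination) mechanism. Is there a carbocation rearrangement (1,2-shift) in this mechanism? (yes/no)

The first-formed carbocation is tertiary.
No single 1,2-shift to an adjacent carbon would produce a more-substituted cation than the one already present, so no rearrangement occurs.

no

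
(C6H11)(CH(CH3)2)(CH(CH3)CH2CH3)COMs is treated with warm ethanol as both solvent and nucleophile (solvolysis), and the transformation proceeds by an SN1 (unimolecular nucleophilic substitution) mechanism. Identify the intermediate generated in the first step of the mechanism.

Step 1: Rate-determining heterolysis of the C–O bond gives MsO⁻ and a tertiary carbocation.
After step 1 the species present is a tertiary carbocation.

tertiary carbocation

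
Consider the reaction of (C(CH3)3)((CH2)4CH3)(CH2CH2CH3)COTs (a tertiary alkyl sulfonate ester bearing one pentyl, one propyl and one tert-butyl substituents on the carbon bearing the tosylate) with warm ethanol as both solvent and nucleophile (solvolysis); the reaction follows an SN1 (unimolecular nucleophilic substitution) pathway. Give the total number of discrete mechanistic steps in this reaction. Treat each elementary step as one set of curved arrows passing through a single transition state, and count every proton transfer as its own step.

Step 1: The C–O bond breaks with both electrons going to the tosylate; TsO⁻ leaves and a tertiary carbocation remains.
(No 1,2-shift: no single shift to an adjacent carbon would give a more stable cation.)
Step 2: Nucleophilic capture: the oxygen of CH3CH2OH bonds to the cationic carbon, producing an oxonium-ion intermediate.
Step 3: A second solvent molecule removes the proton on oxygen, giving the neutral ether product.
Total: 3 elementary steps.

3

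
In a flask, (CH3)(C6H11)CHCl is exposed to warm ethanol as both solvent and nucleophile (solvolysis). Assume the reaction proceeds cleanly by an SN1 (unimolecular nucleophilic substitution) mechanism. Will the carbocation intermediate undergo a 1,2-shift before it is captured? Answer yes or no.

The first-formed carbocation is secondary.
The adjacent cyclohexyl carbon already bears 2 other carbon substituents and has a hydrogen to migrate; after a 1,2-hydride shift from that carbon the positive charge sits on a tertiary centre.
Tertiary is more stable than secondary, so the shift occurs.

yes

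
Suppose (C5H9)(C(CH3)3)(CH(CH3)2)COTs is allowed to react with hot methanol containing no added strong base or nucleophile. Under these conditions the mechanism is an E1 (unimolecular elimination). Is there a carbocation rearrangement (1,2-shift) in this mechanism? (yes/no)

The first-formed carbocation is tertiary.
No single 1,2-shift to an adjacent carbon would produce a more-substituted cation than the one already present, so no rearrangement occurs.

no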